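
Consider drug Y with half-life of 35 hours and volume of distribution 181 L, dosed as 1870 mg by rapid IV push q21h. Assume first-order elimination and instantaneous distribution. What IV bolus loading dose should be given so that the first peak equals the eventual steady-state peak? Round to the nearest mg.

f = (1/2)^(21/35) ≈ 0.659754; accumulation ratio R = 1/(1−f) ≈ 2.93905.
Loading dose to hit Cmax,ss on first dose: D_load = D_maint·R ≈ 1870 × 2.93905 ≈ 5496.02 mg.

5496 mg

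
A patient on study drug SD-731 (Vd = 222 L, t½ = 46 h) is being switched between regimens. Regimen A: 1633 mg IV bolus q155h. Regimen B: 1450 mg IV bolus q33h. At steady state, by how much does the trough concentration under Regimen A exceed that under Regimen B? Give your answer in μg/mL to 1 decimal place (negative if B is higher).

Regimen A: f = (1/2)^(155/46) ≈ 0.0968; Cmin,ss = (1633/222)·f/(1−f) ≈ 0.788 μg/mL.
Regimen B: f = (1/2)^(33/46) ≈ 0.6082; Cmin,ss = (1450/222)·f/(1−f) ≈ 10.139 μg/mL.
Difference ≈ 0.788 − 10.139 ≈ -9.351 μg/mL.

-9.4 μg/mL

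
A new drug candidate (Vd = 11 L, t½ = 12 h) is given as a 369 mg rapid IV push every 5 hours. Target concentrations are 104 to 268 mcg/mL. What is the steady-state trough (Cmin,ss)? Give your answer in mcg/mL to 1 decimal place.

100.2 mcg/mL

τ/t½ = 5/12 ≈ 0.41667, so fraction remaining f = (1/2)^(5/12) ≈ 0.7492.
Accumulation ratio R = 1/(1 − f) ≈ 1/0.2508 ≈ 3.9872.
Single-dose peak C₀ = D/Vd = 369/11 ≈ 33.545 mcg/mL.
Steady-state peak Cmax,ss = C₀·R ≈ 33.545 × 3.9872 ≈ 133.751 mcg/mL.
One interval later, Cmin,ss = Cmax,ss·e^(−kτ) ≈ 133.751 × 0.7492 ≈ 100.206 mcg/mL.
Trough 100.2 mcg/mL vs MEC 104 mcg/mL: subtherapeutic.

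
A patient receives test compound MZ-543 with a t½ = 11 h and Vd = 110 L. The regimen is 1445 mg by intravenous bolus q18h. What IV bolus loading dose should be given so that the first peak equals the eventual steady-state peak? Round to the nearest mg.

f = (1/2)^(18/11) ≈ 0.321666; accumulation ratio R = 1/(1−f) ≈ 1.47420.
Loading dose to hit Cmax,ss on first dose: D_load = D_maint·R ≈ 1445 × 1.47420 ≈ 2130.22 mg.

2130 mg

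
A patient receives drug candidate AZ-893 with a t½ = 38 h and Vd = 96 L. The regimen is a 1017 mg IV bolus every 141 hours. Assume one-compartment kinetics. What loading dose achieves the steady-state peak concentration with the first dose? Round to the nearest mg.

f = (1/2)^(141/38) ≈ 0.076387; accumulation ratio R = 1/(1−f) ≈ 1.08270.
Loading dose to hit Cmax,ss on first dose: D_load = D_maint·R ≈ 1017 × 1.08270 ≈ 1101.11 mg.

1101 mg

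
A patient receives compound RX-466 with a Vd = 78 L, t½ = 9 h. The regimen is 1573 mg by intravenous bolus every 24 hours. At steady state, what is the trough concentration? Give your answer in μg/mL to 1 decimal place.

τ/t½ = 24/9 ≈ 2.6667, so fraction remaining f = (1/2)^(24/9) ≈ 0.1575.
At steady state, accumulation factor R = 1/(1 − e^(−kτ)) ≈ 1.1869.
Single-dose peak C₀ = D/Vd = 1573/78 ≈ 20.167 μg/mL.
Cmax,ss = C₀/(1 − f) ≈ 20.167/0.8425 ≈ 23.937 μg/mL.
Steady-state trough Cmin,ss = Cmax,ss·f ≈ 23.937 × 0.1575 ≈ 3.770 μg/mL.

3.8 μg/mL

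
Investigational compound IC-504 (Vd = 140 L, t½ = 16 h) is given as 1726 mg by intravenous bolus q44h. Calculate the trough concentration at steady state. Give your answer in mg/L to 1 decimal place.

τ/t½ = 44/16 ≈ 2.75, so fraction remaining f = (1/2)^(44/16) ≈ 0.1487.
Accumulation ratio R = 1/(1 − f) ≈ 1/0.8513 ≈ 1.1747.
Each bolus raises the concentration by D/Vd = 1726/140 ≈ 12.329 mg/L.
Steady-state peak Cmax,ss = C₀·R ≈ 12.329 × 1.1747 ≈ 14.483 mg/L.
One interval later, Cmin,ss = Cmax,ss·e^(−kτ) ≈ 14.483 × 0.1487 ≈ 2.154 mg/L.

2.2 mg/L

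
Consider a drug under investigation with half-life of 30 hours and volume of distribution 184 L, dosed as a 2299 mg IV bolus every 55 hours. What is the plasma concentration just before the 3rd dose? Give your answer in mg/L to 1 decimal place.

f = (1/2)^(τ/t½) = (1/2)^(55/30) ≈ 0.2806.
C₀ = D/Vd = 2299/184 ≈ 12.495 mg/L.
Before the 3rd dose, 2 doses have been given. Superposition: Cmin = C₀·(f + f²).
≈ 12.495 × (0.2806 + 0.0787) ≈ 12.495 × 0.3593 ≈ 4.489 mg/L.

4.5 mg/L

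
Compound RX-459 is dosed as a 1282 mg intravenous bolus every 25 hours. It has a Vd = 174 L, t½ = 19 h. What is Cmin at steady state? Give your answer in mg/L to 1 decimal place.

4.9 mg/L

Over one 25-h interval, 25/19 ≈ 1.3158 half-lives elapse, leaving f ≈ 0.4017 of each dose.
Accumulation ratio R = 1/(1 − f) ≈ 1/0.5983 ≈ 1.6714.
Each bolus raises the concentration by D/Vd = 1282/174 ≈ 7.368 mg/L.
Cmax,ss = C₀/(1 − f) ≈ 7.368/0.5983 ≈ 12.315 mg/L.
Steady-state trough Cmin,ss = Cmax,ss·f ≈ 12.315 × 0.4017 ≈ 4.947 mg/L.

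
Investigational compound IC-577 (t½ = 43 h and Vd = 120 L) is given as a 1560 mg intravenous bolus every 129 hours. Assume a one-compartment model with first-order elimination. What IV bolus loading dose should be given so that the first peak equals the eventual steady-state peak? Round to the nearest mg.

1783 mg

f = (1/2)^(129/43) ≈ 0.125000; accumulation ratio R = 1/(1−f) ≈ 1.14286.
Loading dose to hit Cmax,ss on first dose: D_load = D_maint·R ≈ 1560 × 1.14286 ≈ 1782.86 mg.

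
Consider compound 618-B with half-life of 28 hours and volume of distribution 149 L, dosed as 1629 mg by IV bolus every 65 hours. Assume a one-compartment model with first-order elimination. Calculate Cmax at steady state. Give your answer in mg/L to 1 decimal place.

13.7 mg/L

Over one 65-h interval, 65/28 ≈ 2.3214 half-lives elapse, leaving f ≈ 0.2001 of each dose.
At steady state, accumulation factor R = 1/(1 − e^(−kτ)) ≈ 1.2502.
Single-dose peak C₀ = D/Vd = 1629/149 ≈ 10.933 mg/L.
Steady-state peak Cmax,ss = C₀·R ≈ 10.933 × 1.2502 ≈ 13.668 mg/L.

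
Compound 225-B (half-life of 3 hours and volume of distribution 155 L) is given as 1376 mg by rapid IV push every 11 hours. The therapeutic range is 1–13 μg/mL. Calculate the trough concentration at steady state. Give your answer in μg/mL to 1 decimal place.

0.8 μg/mL

Over one 11-h interval, 11/3 ≈ 3.6667 half-lives elapse, leaving f ≈ 0.0787 of each dose.
At steady state, accumulation factor R = 1/(1 − e^(−kτ)) ≈ 1.0854.
Each bolus raises the concentration by D/Vd = 1376/155 ≈ 8.877 μg/mL.
Steady-state peak Cmax,ss = C₀·R ≈ 8.877 × 1.0854 ≈ 9.635 μg/mL.
Steady-state trough Cmin,ss = Cmax,ss·f ≈ 9.635 × 0.0787 ≈ 0.758 μg/mL.
Trough 0.8 μg/mL vs MEC 1 μg/mL: subtherapeutic.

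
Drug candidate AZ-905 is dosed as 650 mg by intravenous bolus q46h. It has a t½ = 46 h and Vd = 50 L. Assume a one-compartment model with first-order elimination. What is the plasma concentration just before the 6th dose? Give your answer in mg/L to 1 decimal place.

12.6 mg/L

f = (1/2)^(τ/t½) = (1/2)^(46/46) ≈ 0.5000.
C₀ = D/Vd = 650/50 ≈ 13.000 mg/L.
Before the 6th dose, 5 doses have been given. Superposition: Cmin = C₀·(f + f² + … + f^5).
≈ 13.000 × (0.5000 + 0.2500 + 0.1250 + 0.0625 + 0.0313) ≈ 13.000 × 0.9688 ≈ 12.594 mg/L.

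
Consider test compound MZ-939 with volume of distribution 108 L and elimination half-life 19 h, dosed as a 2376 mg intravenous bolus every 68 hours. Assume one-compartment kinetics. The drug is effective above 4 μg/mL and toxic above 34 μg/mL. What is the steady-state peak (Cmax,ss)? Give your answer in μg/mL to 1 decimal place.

τ/t½ = 68/19 ≈ 3.5789, so fraction remaining f = (1/2)^(68/19) ≈ 0.0837.
At steady state, accumulation factor R = 1/(1 − e^(−kτ)) ≈ 1.0913.
Single-dose peak C₀ = D/Vd = 2376/108 ≈ 22.000 μg/mL.
Steady-state peak Cmax,ss = C₀·R ≈ 22.000 × 1.0913 ≈ 24.009 μg/mL.
Peak 24.0 μg/mL vs MTC 34 μg/mL: below toxic threshold.

24.0 μg/mL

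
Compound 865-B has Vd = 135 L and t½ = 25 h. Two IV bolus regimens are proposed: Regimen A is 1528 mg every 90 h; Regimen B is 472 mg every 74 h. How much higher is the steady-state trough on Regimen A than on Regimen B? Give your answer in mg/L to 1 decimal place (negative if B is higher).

Regimen A: f = (1/2)^(90/25) ≈ 0.0825; Cmin,ss = (1528/135)·f/(1−f) ≈ 1.018 mg/L.
Regimen B: f = (1/2)^(74/25) ≈ 0.1285; Cmin,ss = (472/135)·f/(1−f) ≈ 0.516 mg/L.
Difference ≈ 1.018 − 0.516 ≈ 0.502 mg/L.

0.5 mg/L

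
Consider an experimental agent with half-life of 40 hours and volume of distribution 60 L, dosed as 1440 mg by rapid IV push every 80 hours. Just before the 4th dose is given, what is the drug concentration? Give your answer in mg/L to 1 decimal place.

7.9 mg/L

f = (1/2)^(τ/t½) = (1/2)^(80/40) ≈ 0.2500.
C₀ = D/Vd = 1440/60 ≈ 24.000 mg/L.
Before the 4th dose, 3 doses have been given. Superposition: Cmin = C₀·(f + f² + … + f^3).
≈ 24.000 × (0.2500 + 0.0625 + 0.0156) ≈ 24.000 × 0.3281 ≈ 7.874 mg/L.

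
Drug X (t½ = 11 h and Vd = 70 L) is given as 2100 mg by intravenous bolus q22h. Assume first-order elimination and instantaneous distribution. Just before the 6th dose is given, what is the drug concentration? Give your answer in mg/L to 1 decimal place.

f = (1/2)^(τ/t½) = (1/2)^(22/11) ≈ 0.2500.
C₀ = D/Vd = 2100/70 ≈ 30.000 mg/L.
Before the 6th dose, 5 doses have been given. Superposition: Cmin = C₀·(f + f² + … + f^5).
≈ 30.000 × (0.2500 + 0.0625 + 0.0156 + 0.0039 + 0.0010) ≈ 30.000 × 0.3330 ≈ 9.990 mg/L.

10.0 mg/L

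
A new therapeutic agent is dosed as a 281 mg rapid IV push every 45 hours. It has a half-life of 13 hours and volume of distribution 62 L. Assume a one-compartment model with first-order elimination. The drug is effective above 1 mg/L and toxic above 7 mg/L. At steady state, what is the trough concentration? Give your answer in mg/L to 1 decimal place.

0.5 mg/L

τ/t½ = 45/13 ≈ 3.4615, so fraction remaining f = (1/2)^(45/13) ≈ 0.0908.
At steady state, accumulation factor R = 1/(1 − e^(−kτ)) ≈ 1.0999.
Single-dose peak C₀ = D/Vd = 281/62 ≈ 4.532 mg/L.
Cmax,ss = C₀/(1 − f) ≈ 4.532/0.9092 ≈ 4.985 mg/L.
Steady-state trough Cmin,ss = Cmax,ss·f ≈ 4.985 × 0.0908 ≈ 0.453 mg/L.
Trough 0.5 mg/L vs MEC 1 mg/L: subtherapeutic.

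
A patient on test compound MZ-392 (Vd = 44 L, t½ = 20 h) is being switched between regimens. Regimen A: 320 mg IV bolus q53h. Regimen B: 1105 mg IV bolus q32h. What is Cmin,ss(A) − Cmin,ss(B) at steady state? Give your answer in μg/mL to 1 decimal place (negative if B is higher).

Regimen A: f = (1/2)^(53/20) ≈ 0.1593; Cmin,ss = (320/44)·f/(1−f) ≈ 1.378 μg/mL.
Regimen B: f = (1/2)^(32/20) ≈ 0.3299; Cmin,ss = (1105/44)·f/(1−f) ≈ 12.364 μg/mL.
Difference ≈ 1.378 − 12.364 ≈ -10.986 μg/mL.

-11.0 μg/mL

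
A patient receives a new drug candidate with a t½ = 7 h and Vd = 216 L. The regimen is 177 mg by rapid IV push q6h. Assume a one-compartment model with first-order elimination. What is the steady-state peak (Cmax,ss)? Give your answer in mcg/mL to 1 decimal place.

1.8 mcg/mL

Over one 6-h interval, 6/7 ≈ 0.85714 half-lives elapse, leaving f ≈ 0.5520 of each dose.
At steady state, accumulation factor R = 1/(1 − e^(−kτ)) ≈ 2.2321.
Each bolus raises the concentration by D/Vd = 177/216 ≈ 0.819 mcg/mL.
Cmax,ss = C₀/(1 − f) ≈ 0.819/0.4480 ≈ 1.828 mcg/mL.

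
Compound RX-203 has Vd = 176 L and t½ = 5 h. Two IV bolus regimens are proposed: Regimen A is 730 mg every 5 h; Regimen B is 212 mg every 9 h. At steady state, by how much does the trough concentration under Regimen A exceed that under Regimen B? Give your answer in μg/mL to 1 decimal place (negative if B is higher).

Regimen A: f = (1/2)^(5/5) ≈ 0.5000; Cmin,ss = (730/176)·f/(1−f) ≈ 4.148 μg/mL.
Regimen B: f = (1/2)^(9/5) ≈ 0.2872; Cmin,ss = (212/176)·f/(1−f) ≈ 0.485 μg/mL.
Difference ≈ 4.148 − 0.485 ≈ 3.663 μg/mL.

3.7 μg/mL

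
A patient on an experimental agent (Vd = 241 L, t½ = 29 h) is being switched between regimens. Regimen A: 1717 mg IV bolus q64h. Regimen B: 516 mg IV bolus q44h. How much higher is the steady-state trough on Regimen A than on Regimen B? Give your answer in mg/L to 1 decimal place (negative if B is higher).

Regimen A: f = (1/2)^(64/29) ≈ 0.2166; Cmin,ss = (1717/241)·f/(1−f) ≈ 1.970 mg/L.
Regimen B: f = (1/2)^(44/29) ≈ 0.3494; Cmin,ss = (516/241)·f/(1−f) ≈ 1.150 mg/L.
Difference ≈ 1.970 − 1.150 ≈ 0.820 mg/L.

0.8 mg/L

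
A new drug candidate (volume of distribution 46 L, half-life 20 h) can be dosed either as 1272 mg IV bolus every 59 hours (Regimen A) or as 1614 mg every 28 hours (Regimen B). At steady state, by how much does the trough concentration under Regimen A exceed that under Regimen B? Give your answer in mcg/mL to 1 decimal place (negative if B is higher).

Regimen A: f = (1/2)^(59/20) ≈ 0.1294; Cmin,ss = (1272/46)·f/(1−f) ≈ 4.110 mcg/mL.
Regimen B: f = (1/2)^(28/20) ≈ 0.3789; Cmin,ss = (1614/46)·f/(1−f) ≈ 21.405 mcg/mL.
Difference ≈ 4.110 − 21.405 ≈ -17.295 mcg/mL.

-17.3 mcg/mL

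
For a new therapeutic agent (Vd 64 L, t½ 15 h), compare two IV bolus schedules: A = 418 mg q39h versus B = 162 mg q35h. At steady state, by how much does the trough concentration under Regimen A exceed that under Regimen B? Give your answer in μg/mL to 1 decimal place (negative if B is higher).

Regimen A: f = (1/2)^(39/15) ≈ 0.1649; Cmin,ss = (418/64)·f/(1−f) ≈ 1.290 μg/mL.
Regimen B: f = (1/2)^(35/15) ≈ 0.1984; Cmin,ss = (162/64)·f/(1−f) ≈ 0.626 μg/mL.
Difference ≈ 1.290 − 0.626 ≈ 0.664 μg/mL.

0.7 μg/mL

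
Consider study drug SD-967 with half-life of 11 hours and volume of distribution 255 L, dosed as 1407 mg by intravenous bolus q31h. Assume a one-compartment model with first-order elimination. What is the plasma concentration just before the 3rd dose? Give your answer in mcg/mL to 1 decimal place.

0.9 mcg/mL

f = (1/2)^(τ/t½) = (1/2)^(31/11) ≈ 0.1418.
C₀ = D/Vd = 1407/255 ≈ 5.518 mcg/mL.
Before the 3rd dose, 2 doses have been given. Superposition: Cmin = C₀·(f + f²).
≈ 5.518 × (0.1418 + 0.0201) ≈ 5.518 × 0.1619 ≈ 0.893 mcg/mL.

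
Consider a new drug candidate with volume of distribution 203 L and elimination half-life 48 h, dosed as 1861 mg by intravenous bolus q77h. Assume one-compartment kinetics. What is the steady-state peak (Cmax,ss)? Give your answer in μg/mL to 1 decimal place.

k = ln2/t½ = ln2/48 ≈ 0.014441 h⁻¹; fraction remaining f = e^(−kτ) = e^(−0.014441×77) ≈ 0.3289.
Accumulation ratio R = 1/(1 − f) ≈ 1/0.6711 ≈ 1.4901.
Single-dose peak C₀ = D/Vd = 1861/203 ≈ 9.167 μg/mL.
Steady-state peak Cmax,ss = C₀·R ≈ 9.167 × 1.4901 ≈ 13.660 μg/mL.

13.7 μg/mL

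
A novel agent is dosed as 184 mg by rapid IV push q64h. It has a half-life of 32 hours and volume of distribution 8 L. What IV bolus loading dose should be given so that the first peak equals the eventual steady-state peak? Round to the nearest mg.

245 mg

f = (1/2)^(64/32) ≈ 0.250000; accumulation ratio R = 1/(1−f) ≈ 1.33333.
Loading dose to hit Cmax,ss on first dose: D_load = D_maint·R ≈ 184 × 1.33333 ≈ 245.33 mg.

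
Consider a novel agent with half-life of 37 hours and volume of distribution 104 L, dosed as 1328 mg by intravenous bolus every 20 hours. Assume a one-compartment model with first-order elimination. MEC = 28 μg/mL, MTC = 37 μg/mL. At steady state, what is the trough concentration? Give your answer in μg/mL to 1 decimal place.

28.1 μg/mL

Over one 20-h interval, 20/37 ≈ 0.54054 half-lives elapse, leaving f ≈ 0.6875 of each dose.
Accumulation ratio R = 1/(1 − f) ≈ 1/0.3125 ≈ 3.2000.
Each bolus raises the concentration by D/Vd = 1328/104 ≈ 12.769 μg/mL.
Steady-state peak Cmax,ss = C₀·R ≈ 12.769 × 3.2000 ≈ 40.861 μg/mL.
Steady-state trough Cmin,ss = Cmax,ss·f ≈ 40.861 × 0.6875 ≈ 28.092 μg/mL.
Trough 28.1 μg/mL vs MEC 28 μg/mL: adequate.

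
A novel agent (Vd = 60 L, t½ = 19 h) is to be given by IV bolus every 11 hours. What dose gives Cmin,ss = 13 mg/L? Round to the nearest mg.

385 mg

τ/t½ = 11/19 ≈ 0.57895, so f = (1/2)^(11/19) ≈ 0.669452.
Cmin,ss = (D/Vd)·f/(1−f), so D = Cmin,ss·Vd·(1−f)/f.
D = 13 × 60 × (1−f)/f ≈ 13 × 60 × 0.49376 ≈ 385.13 mg.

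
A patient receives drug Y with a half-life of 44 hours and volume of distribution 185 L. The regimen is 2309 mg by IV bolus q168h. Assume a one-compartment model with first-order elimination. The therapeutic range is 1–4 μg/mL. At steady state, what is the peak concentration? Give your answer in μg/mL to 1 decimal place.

τ/t½ = 168/44 ≈ 3.8182, so fraction remaining f = (1/2)^(168/44) ≈ 0.0709.
Accumulation ratio R = 1/(1 − f) ≈ 1/0.9291 ≈ 1.0763.
Single-dose peak C₀ = D/Vd = 2309/185 ≈ 12.481 μg/mL.
Cmax,ss = C₀/(1 − f) ≈ 12.481/0.9291 ≈ 13.433 μg/mL.
Peak 13.4 μg/mL vs MTC 4 μg/mL: exceeds toxic threshold.

13.4 μg/mL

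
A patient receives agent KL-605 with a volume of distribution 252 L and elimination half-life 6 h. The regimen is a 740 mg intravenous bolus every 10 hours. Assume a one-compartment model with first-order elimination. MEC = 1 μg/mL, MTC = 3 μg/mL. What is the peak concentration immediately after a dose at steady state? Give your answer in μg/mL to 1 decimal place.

4.3 μg/mL

k = ln2/t½ = ln2/6 ≈ 0.115525 h⁻¹; fraction remaining f = e^(−kτ) = e^(−0.115525×10) ≈ 0.3150.
At steady state, accumulation factor R = 1/(1 − e^(−kτ)) ≈ 1.4599.
Each bolus raises the concentration by D/Vd = 740/252 ≈ 2.937 μg/mL.
Cmax,ss = C₀/(1 − f) ≈ 2.937/0.6850 ≈ 4.288 μg/mL.
Peak 4.3 μg/mL vs MTC 3 μg/mL: exceeds toxic threshold.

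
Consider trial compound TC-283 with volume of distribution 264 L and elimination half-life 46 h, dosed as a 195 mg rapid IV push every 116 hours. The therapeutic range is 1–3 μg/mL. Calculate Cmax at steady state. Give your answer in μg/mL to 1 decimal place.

0.9 μg/mL

Over one 116-h interval, 116/46 ≈ 2.5217 half-lives elapse, leaving f ≈ 0.1741 of each dose.
Accumulation ratio R = 1/(1 − f) ≈ 1/0.8259 ≈ 1.2108.
Single-dose peak C₀ = D/Vd = 195/264 ≈ 0.739 μg/mL.
Steady-state peak Cmax,ss = C₀·R ≈ 0.739 × 1.2108 ≈ 0.895 μg/mL.
Peak 0.9 μg/mL vs MTC 3 μg/mL: below toxic threshold.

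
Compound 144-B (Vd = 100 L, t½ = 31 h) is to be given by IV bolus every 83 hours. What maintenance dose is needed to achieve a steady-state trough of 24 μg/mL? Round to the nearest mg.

τ/t½ = 83/31 ≈ 2.6774, so f = (1/2)^(83/31) ≈ 0.156321.
Cmin,ss = (D/Vd)·f/(1−f), so D = Cmin,ss·Vd·(1−f)/f.
D = 24 × 100 × (1−f)/f ≈ 24 × 100 × 5.39709 ≈ 12953.02 mg.

12953 mg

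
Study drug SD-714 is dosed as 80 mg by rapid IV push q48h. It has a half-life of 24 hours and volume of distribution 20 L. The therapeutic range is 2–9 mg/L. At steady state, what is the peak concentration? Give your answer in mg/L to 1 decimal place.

τ = 48 h = 2 half-lives, so f = (1/2)^2 = 0.25.
Accumulation ratio R = 1/(1 − f) = 1/0.75 = 4/3.
Single-dose peak C₀ = D/Vd = 80/20 = 4 mg/L.
Steady-state peak Cmax,ss = C₀·R = 4 × 4/3 ≈ 5.333 mg/L.
Peak 5.3 mg/L vs MTC 9 mg/L: below toxic threshold.

5.3 mg/L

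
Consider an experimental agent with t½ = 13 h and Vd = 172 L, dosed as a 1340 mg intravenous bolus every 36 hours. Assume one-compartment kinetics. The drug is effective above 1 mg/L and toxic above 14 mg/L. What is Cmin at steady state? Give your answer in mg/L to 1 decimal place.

1.3 mg/L

k = ln2/t½ = ln2/13 ≈ 0.053319 h⁻¹; fraction remaining f = e^(−kτ) = e^(−0.053319×36) ≈ 0.1467.
At steady state, accumulation factor R = 1/(1 − e^(−kτ)) ≈ 1.1719.
Single-dose peak C₀ = D/Vd = 1340/172 ≈ 7.791 mg/L.
Cmax,ss = C₀/(1 − f) ≈ 7.791/0.8533 ≈ 9.130 mg/L.
Steady-state trough Cmin,ss = Cmax,ss·f ≈ 9.130 × 0.1467 ≈ 1.339 mg/L.
Trough 1.3 mg/L vs MEC 1 mg/L: adequate.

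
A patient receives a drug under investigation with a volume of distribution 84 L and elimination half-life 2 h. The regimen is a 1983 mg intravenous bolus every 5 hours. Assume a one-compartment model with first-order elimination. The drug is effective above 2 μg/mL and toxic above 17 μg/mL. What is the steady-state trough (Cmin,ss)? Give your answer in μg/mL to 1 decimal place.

k = ln2/t½ = ln2/2 ≈ 0.346574 h⁻¹; fraction remaining f = e^(−kτ) = e^(−0.346574×5) ≈ 0.1768.
Accumulation ratio R = 1/(1 − f) ≈ 1/0.8232 ≈ 1.2148.
Single-dose peak C₀ = D/Vd = 1983/84 ≈ 23.607 μg/mL.
Cmax,ss = C₀/(1 − f) ≈ 23.607/0.8232 ≈ 28.677 μg/mL.
Steady-state trough Cmin,ss = Cmax,ss·f ≈ 28.677 × 0.1768 ≈ 5.070 μg/mL.
Trough 5.1 μg/mL vs MEC 2 μg/mL: adequate.

5.1 μg/mL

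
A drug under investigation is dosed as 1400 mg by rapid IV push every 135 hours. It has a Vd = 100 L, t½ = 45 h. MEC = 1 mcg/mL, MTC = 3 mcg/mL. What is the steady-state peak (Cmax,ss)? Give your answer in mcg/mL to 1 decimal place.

16.0 mcg/mL

The dosing interval is 3 half-lives, so f = 2^(−3) = 0.125.
Accumulation ratio R = 1/(1 − f) = 1/0.875 = 8/7.
Single-dose peak C₀ = D/Vd = 1400/100 = 14 mcg/mL.
Steady-state peak Cmax,ss = C₀·R = 14 × 8/7 ≈ 16.000 mcg/mL.
Peak 16.0 mcg/mL vs MTC 3 mcg/mL: exceeds toxic threshold.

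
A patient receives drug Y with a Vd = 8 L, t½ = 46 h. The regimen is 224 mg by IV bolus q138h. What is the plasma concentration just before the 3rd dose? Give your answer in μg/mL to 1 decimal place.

3.9 μg/mL

f = (1/2)^(τ/t½) = (1/2)^(138/46) ≈ 0.1250.
C₀ = D/Vd = 224/8 ≈ 28.000 μg/mL.
Before the 3rd dose, 2 doses have been given. Superposition: Cmin = C₀·(f + f²).
≈ 28.000 × (0.1250 + 0.0156) ≈ 28.000 × 0.1406 ≈ 3.937 μg/mL.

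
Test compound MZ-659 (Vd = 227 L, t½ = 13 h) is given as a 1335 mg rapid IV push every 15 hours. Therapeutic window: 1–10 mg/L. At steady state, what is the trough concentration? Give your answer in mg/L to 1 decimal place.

4.8 mg/L

τ/t½ = 15/13 ≈ 1.1538, so fraction remaining f = (1/2)^(15/13) ≈ 0.4494.
Accumulation ratio R = 1/(1 − f) ≈ 1/0.5506 ≈ 1.8162.
Single-dose peak C₀ = D/Vd = 1335/227 ≈ 5.881 mg/L.
Steady-state peak Cmax,ss = C₀·R ≈ 5.881 × 1.8162 ≈ 10.681 mg/L.
One interval later, Cmin,ss = Cmax,ss·e^(−kτ) ≈ 10.681 × 0.4494 ≈ 4.800 mg/L.
Trough 4.8 mg/L vs MEC 1 mg/L: adequate.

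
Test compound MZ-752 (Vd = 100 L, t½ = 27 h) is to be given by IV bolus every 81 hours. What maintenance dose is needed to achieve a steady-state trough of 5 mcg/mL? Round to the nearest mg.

3500 mg

τ/t½ = 81/27 ≈ 3, so f = (1/2)^(81/27) ≈ 0.125000.
Cmin,ss = (D/Vd)·f/(1−f), so D = Cmin,ss·Vd·(1−f)/f.
D = 5 × 100 × (1−f)/f ≈ 5 × 100 × 7.00000 ≈ 3500.00 mg.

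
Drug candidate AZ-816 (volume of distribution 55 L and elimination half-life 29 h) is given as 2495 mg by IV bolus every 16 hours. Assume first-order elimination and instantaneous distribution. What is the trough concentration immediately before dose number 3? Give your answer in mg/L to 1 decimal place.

f = (1/2)^(τ/t½) = (1/2)^(16/29) ≈ 0.6822.
C₀ = D/Vd = 2495/55 ≈ 45.364 mg/L.
Before the 3rd dose, 2 doses have been given. Superposition: Cmin = C₀·(f + f²).
≈ 45.364 × (0.6822 + 0.4654) ≈ 45.364 × 1.1476 ≈ 52.060 mg/L.

52.1 mg/L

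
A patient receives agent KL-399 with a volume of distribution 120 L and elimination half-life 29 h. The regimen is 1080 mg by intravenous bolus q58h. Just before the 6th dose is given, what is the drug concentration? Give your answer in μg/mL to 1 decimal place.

3.0 μg/mL

f = (1/2)^(τ/t½) = (1/2)^(58/29) ≈ 0.2500.
C₀ = D/Vd = 1080/120 ≈ 9.000 μg/mL.
Before the 6th dose, 5 doses have been given. Superposition: Cmin = C₀·(f + f² + … + f^5).
≈ 9.000 × (0.2500 + 0.0625 + 0.0156 + 0.0039 + 0.0010) ≈ 9.000 × 0.3330 ≈ 2.997 μg/mL.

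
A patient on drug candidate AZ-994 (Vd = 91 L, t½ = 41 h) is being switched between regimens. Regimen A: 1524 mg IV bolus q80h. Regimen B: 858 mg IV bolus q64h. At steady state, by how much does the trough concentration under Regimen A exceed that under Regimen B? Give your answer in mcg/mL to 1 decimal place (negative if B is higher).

Regimen A: f = (1/2)^(80/41) ≈ 0.2586; Cmin,ss = (1524/91)·f/(1−f) ≈ 5.841 mcg/mL.
Regimen B: f = (1/2)^(64/41) ≈ 0.3389; Cmin,ss = (858/91)·f/(1−f) ≈ 4.833 mcg/mL.
Difference ≈ 5.841 − 4.833 ≈ 1.008 mcg/mL.

1.0 mcg/mL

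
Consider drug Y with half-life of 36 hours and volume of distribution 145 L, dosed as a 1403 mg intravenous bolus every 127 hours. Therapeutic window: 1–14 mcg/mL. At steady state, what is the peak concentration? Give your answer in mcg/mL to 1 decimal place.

k = ln2/t½ = ln2/36 ≈ 0.019254 h⁻¹; fraction remaining f = e^(−kτ) = e^(−0.019254×127) ≈ 0.0867.
At steady state, accumulation factor R = 1/(1 − e^(−kτ)) ≈ 1.0949.
Each bolus raises the concentration by D/Vd = 1403/145 ≈ 9.676 mcg/mL.
Steady-state peak Cmax,ss = C₀·R ≈ 9.676 × 1.0949 ≈ 10.594 mcg/mL.
Peak 10.6 mcg/mL vs MTC 14 mcg/mL: below toxic threshold.

10.6 mcg/mL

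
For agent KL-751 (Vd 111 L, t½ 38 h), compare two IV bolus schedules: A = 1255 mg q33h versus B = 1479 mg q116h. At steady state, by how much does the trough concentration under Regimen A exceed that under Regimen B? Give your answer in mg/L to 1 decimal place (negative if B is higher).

Regimen A: f = (1/2)^(33/38) ≈ 0.5477; Cmin,ss = (1255/111)·f/(1−f) ≈ 13.691 mg/L.
Regimen B: f = (1/2)^(116/38) ≈ 0.1205; Cmin,ss = (1479/111)·f/(1−f) ≈ 1.826 mg/L.
Difference ≈ 13.691 − 1.826 ≈ 11.865 mg/L.

11.9 mg/L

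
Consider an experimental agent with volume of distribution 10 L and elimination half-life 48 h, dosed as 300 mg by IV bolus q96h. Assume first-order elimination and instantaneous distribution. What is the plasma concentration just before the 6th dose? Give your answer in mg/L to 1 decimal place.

10.0 mg/L

f = (1/2)^(τ/t½) = (1/2)^(96/48) ≈ 0.2500.
C₀ = D/Vd = 300/10 ≈ 30.000 mg/L.
Before the 6th dose, 5 doses have been given. Superposition: Cmin = C₀·(f + f² + … + f^5).
≈ 30.000 × (0.2500 + 0.0625 + 0.0156 + 0.0039 + 0.0010) ≈ 30.000 × 0.3330 ≈ 9.990 mg/L.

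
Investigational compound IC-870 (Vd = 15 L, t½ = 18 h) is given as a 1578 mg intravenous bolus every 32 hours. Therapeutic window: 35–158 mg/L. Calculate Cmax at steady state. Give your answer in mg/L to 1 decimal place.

148.5 mg/L

τ/t½ = 32/18 ≈ 1.7778, so fraction remaining f = (1/2)^(32/18) ≈ 0.2916.
At steady state, accumulation factor R = 1/(1 − e^(−kτ)) ≈ 1.4116.
Single-dose peak C₀ = D/Vd = 1578/15 ≈ 105.200 mg/L.
Steady-state peak Cmax,ss = C₀·R ≈ 105.200 × 1.4116 ≈ 148.500 mg/L.
Peak 148.5 mg/L vs MTC 158 mg/L: below toxic threshold.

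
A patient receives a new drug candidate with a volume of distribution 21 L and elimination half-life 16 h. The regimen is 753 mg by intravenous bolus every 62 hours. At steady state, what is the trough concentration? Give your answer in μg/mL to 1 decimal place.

τ/t½ = 62/16 ≈ 3.875, so fraction remaining f = (1/2)^(62/16) ≈ 0.0682.
At steady state, accumulation factor R = 1/(1 − e^(−kτ)) ≈ 1.0732.
Single-dose peak C₀ = D/Vd = 753/21 ≈ 35.857 μg/mL.
Steady-state peak Cmax,ss = C₀·R ≈ 35.857 × 1.0732 ≈ 38.482 μg/mL.
Steady-state trough Cmin,ss = Cmax,ss·f ≈ 38.482 × 0.0682 ≈ 2.624 μg/mL.

2.6 μg/mL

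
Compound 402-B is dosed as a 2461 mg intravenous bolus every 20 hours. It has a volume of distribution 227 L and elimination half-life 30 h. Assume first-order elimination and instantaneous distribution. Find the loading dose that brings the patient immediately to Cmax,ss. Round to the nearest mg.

f = (1/2)^(20/30) ≈ 0.629961; accumulation ratio R = 1/(1−f) ≈ 2.70242.
Loading dose to hit Cmax,ss on first dose: D_load = D_maint·R ≈ 2461 × 2.70242 ≈ 6650.66 mg.

6651 mg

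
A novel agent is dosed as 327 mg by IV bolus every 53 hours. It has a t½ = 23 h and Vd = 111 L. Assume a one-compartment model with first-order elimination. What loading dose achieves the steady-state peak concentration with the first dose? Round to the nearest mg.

410 mg

f = (1/2)^(53/23) ≈ 0.202452; accumulation ratio R = 1/(1−f) ≈ 1.25384.
Loading dose to hit Cmax,ss on first dose: D_load = D_maint·R ≈ 327 × 1.25384 ≈ 410.01 mg.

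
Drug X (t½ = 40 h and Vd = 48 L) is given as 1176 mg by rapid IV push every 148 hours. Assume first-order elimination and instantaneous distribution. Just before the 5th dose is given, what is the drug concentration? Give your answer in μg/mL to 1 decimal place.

f = (1/2)^(τ/t½) = (1/2)^(148/40) ≈ 0.0769.
C₀ = D/Vd = 1176/48 ≈ 24.500 μg/mL.
Before the 5th dose, 4 doses have been given. Superposition: Cmin = C₀·(f + f² + … + f^4).
≈ 24.500 × (0.0769 + 0.0059 + 0.0005 + 0.0000) ≈ 24.500 × 0.0833 ≈ 2.041 μg/mL.

2.0 μg/mL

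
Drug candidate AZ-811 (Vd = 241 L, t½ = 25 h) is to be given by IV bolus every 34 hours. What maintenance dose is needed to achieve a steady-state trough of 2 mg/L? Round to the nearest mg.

755 mg

τ/t½ = 34/25 ≈ 1.36, so f = (1/2)^(34/25) ≈ 0.389582.
Cmin,ss = (D/Vd)·f/(1−f), so D = Cmin,ss·Vd·(1−f)/f.
D = 2 × 241 × (1−f)/f ≈ 2 × 241 × 1.56685 ≈ 755.22 mg.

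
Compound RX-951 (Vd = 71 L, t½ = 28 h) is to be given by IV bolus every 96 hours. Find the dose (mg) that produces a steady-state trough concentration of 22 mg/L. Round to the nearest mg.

15256 mg

τ/t½ = 96/28 ≈ 3.4286, so f = (1/2)^(96/28) ≈ 0.092875.
Cmin,ss = (D/Vd)·f/(1−f), so D = Cmin,ss·Vd·(1−f)/f.
D = 22 × 71 × (1−f)/f ≈ 22 × 71 × 9.76716 ≈ 15256.30 mg.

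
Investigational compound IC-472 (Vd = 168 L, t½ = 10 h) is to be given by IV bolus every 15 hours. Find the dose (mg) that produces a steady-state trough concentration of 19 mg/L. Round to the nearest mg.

τ/t½ = 15/10 ≈ 1.5, so f = (1/2)^(15/10) ≈ 0.353553.
Cmin,ss = (D/Vd)·f/(1−f), so D = Cmin,ss·Vd·(1−f)/f.
D = 19 × 168 × (1−f)/f ≈ 19 × 168 × 1.82843 ≈ 5836.35 mg.

5836 mg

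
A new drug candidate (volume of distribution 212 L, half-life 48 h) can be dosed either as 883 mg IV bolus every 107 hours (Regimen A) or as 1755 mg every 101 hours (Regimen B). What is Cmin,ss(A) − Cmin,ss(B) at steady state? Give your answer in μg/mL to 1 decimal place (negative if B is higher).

Regimen A: f = (1/2)^(107/48) ≈ 0.2133; Cmin,ss = (883/212)·f/(1−f) ≈ 1.129 μg/mL.
Regimen B: f = (1/2)^(101/48) ≈ 0.2326; Cmin,ss = (1755/212)·f/(1−f) ≈ 2.509 μg/mL.
Difference ≈ 1.129 − 2.509 ≈ -1.380 μg/mL.

-1.4 μg/mL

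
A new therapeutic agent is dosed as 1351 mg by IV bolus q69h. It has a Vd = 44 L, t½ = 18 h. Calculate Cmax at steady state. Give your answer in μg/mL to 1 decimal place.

Over one 69-h interval, 69/18 ≈ 3.8333 half-lives elapse, leaving f ≈ 0.0702 of each dose.
Accumulation ratio R = 1/(1 − f) ≈ 1/0.9298 ≈ 1.0755.
Single-dose peak C₀ = D/Vd = 1351/44 ≈ 30.705 μg/mL.
Cmax,ss = C₀/(1 − f) ≈ 30.705/0.9298 ≈ 33.023 μg/mL.

33.0 μg/mL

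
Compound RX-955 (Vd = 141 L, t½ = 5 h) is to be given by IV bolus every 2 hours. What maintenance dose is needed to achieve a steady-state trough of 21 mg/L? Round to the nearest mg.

946 mg

τ/t½ = 2/5 ≈ 0.4, so f = (1/2)^(2/5) ≈ 0.757858.
Cmin,ss = (D/Vd)·f/(1−f), so D = Cmin,ss·Vd·(1−f)/f.
D = 21 × 141 × (1−f)/f ≈ 21 × 141 × 0.31951 ≈ 946.07 mg.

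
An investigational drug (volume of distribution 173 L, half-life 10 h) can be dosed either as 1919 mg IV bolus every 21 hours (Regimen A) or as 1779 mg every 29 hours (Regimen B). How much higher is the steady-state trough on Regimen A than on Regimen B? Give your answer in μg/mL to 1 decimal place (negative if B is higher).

Regimen A: f = (1/2)^(21/10) ≈ 0.2333; Cmin,ss = (1919/173)·f/(1−f) ≈ 3.375 μg/mL.
Regimen B: f = (1/2)^(29/10) ≈ 0.1340; Cmin,ss = (1779/173)·f/(1−f) ≈ 1.591 μg/mL.
Difference ≈ 3.375 − 1.591 ≈ 1.784 μg/mL.

1.8 μg/mL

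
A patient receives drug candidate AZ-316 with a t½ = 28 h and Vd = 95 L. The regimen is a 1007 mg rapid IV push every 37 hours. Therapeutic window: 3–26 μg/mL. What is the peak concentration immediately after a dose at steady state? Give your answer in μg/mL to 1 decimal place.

k = ln2/t½ = ln2/28 ≈ 0.024755 h⁻¹; fraction remaining f = e^(−kτ) = e^(−0.024755×37) ≈ 0.4001.
Accumulation ratio R = 1/(1 − f) ≈ 1/0.5999 ≈ 1.6669.
Single-dose peak C₀ = D/Vd = 1007/95 ≈ 10.600 μg/mL.
Cmax,ss = C₀/(1 − f) ≈ 10.600/0.5999 ≈ 17.670 μg/mL.
Peak 17.7 μg/mL vs MTC 26 μg/mL: below toxic threshold.

17.7 μg/mL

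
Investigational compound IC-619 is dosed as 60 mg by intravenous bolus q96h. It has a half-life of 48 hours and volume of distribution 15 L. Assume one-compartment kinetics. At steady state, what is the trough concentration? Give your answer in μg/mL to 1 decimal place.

1.3 μg/mL

The dosing interval is 2 half-lives, so f = 2^(−2) = 0.25.
At steady state, R = 1/(1 − 0.25) = 4/3.
Single-dose peak C₀ = D/Vd = 60/15 = 4 μg/mL.
Steady-state peak Cmax,ss = C₀·R = 4 × 4/3 ≈ 5.333 μg/mL.
Steady-state trough Cmin,ss = Cmax,ss·f ≈ 5.333 × 0.25 ≈ 1.333 μg/mL.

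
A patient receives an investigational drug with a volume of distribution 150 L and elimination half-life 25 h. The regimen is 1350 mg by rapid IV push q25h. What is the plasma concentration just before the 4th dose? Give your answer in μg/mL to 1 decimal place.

7.9 μg/mL

f = (1/2)^(τ/t½) = (1/2)^(25/25) ≈ 0.5000.
C₀ = D/Vd = 1350/150 ≈ 9.000 μg/mL.
Before the 4th dose, 3 doses have been given. Superposition: Cmin = C₀·(f + f² + … + f^3).
≈ 9.000 × (0.5000 + 0.2500 + 0.1250) ≈ 9.000 × 0.8750 ≈ 7.875 μg/mL.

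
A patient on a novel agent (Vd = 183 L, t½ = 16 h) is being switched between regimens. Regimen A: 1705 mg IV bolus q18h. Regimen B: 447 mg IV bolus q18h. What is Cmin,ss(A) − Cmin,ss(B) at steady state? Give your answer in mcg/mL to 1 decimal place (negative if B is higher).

5.8 mcg/mL

Regimen A: f = (1/2)^(18/16) ≈ 0.4585; Cmin,ss = (1705/183)·f/(1−f) ≈ 7.889 mcg/mL.
Regimen B: f = (1/2)^(18/16) ≈ 0.4585; Cmin,ss = (447/183)·f/(1−f) ≈ 2.068 mcg/mL.
Difference ≈ 7.889 − 2.068 ≈ 5.821 mcg/mL.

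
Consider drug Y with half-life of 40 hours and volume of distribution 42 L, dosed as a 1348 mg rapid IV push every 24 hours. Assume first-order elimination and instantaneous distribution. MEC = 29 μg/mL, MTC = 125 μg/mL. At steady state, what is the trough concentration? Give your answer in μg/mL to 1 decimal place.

62.2 μg/mL

τ/t½ = 24/40 ≈ 0.6, so fraction remaining f = (1/2)^(24/40) ≈ 0.6598.
At steady state, accumulation factor R = 1/(1 − e^(−kτ)) ≈ 2.9394.
Single-dose peak C₀ = D/Vd = 1348/42 ≈ 32.095 μg/mL.
Steady-state peak Cmax,ss = C₀·R ≈ 32.095 × 2.9394 ≈ 94.340 μg/mL.
One interval later, Cmin,ss = Cmax,ss·e^(−kτ) ≈ 94.340 × 0.6598 ≈ 62.246 μg/mL.
Trough 62.2 μg/mL vs MEC 29 μg/mL: adequate.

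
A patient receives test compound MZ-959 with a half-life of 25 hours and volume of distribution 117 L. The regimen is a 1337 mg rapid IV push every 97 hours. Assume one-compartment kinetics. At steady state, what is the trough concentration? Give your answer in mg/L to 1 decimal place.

k = ln2/t½ = ln2/25 ≈ 0.027726 h⁻¹; fraction remaining f = e^(−kτ) = e^(−0.027726×97) ≈ 0.0679.
Each bolus raises the concentration by D/Vd = 1337/117 ≈ 11.427 mg/L.
Steady-state trough Cmin,ss = C₀·f/(1−f) ≈ 11.427 × 0.0679/0.9321 ≈ 0.832 mg/L.

0.8 mg/L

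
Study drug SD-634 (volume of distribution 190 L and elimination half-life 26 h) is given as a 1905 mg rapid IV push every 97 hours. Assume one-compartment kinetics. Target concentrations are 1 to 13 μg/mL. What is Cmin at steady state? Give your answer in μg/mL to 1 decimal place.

τ/t½ = 97/26 ≈ 3.7308, so fraction remaining f = (1/2)^(97/26) ≈ 0.0753.
Each bolus raises the concentration by D/Vd = 1905/190 ≈ 10.026 μg/mL.
Steady-state trough Cmin,ss = C₀·f/(1−f) ≈ 10.026 × 0.0753/0.9247 ≈ 0.816 μg/mL.
Trough 0.8 μg/mL vs MEC 1 μg/mL: subtherapeutic.

0.8 μg/mL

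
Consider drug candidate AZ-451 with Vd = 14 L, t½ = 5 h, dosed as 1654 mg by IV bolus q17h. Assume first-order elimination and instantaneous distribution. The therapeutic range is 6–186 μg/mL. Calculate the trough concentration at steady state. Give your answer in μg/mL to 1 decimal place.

12.4 μg/mL

τ/t½ = 17/5 ≈ 3.4, so fraction remaining f = (1/2)^(17/5) ≈ 0.0947.
Each bolus raises the concentration by D/Vd = 1654/14 ≈ 118.143 μg/mL.
Steady-state trough Cmin,ss = C₀·f/(1−f) ≈ 118.143 × 0.0947/0.9053 ≈ 12.358 μg/mL.
Trough 12.4 μg/mL vs MEC 6 μg/mL: adequate.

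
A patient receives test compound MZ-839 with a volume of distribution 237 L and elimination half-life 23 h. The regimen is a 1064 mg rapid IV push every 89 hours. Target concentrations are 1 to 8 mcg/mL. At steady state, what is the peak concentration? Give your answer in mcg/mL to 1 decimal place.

τ/t½ = 89/23 ≈ 3.8696, so fraction remaining f = (1/2)^(89/23) ≈ 0.0684.
At steady state, accumulation factor R = 1/(1 − e^(−kτ)) ≈ 1.0734.
Each bolus raises the concentration by D/Vd = 1064/237 ≈ 4.489 mcg/mL.
Steady-state peak Cmax,ss = C₀·R ≈ 4.489 × 1.0734 ≈ 4.818 mcg/mL.
Peak 4.8 mcg/mL vs MTC 8 mcg/mL: below toxic threshold.

4.8 mcg/mL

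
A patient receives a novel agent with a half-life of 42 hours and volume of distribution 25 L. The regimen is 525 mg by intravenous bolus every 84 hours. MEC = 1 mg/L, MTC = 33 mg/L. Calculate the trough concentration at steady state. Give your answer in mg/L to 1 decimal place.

7.0 mg/L

The dosing interval is 2 half-lives, so f = 2^(−2) = 0.25.
At steady state, R = 1/(1 − 0.25) = 4/3.
Single-dose peak C₀ = D/Vd = 525/25 = 21 mg/L.
Steady-state peak Cmax,ss = C₀·R = 21 × 4/3 ≈ 28.000 mg/L.
Steady-state trough Cmin,ss = Cmax,ss·f ≈ 28.000 × 0.25 ≈ 7.000 mg/L.
Trough 7.0 mg/L vs MEC 1 mg/L: adequate.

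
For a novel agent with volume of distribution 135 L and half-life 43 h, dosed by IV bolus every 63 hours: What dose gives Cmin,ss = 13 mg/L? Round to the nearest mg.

3090 mg

τ/t½ = 63/43 ≈ 1.4651, so f = (1/2)^(63/43) ≈ 0.362206.
Cmin,ss = (D/Vd)·f/(1−f), so D = Cmin,ss·Vd·(1−f)/f.
D = 13 × 135 × (1−f)/f ≈ 13 × 135 × 1.76086 ≈ 3090.31 mg.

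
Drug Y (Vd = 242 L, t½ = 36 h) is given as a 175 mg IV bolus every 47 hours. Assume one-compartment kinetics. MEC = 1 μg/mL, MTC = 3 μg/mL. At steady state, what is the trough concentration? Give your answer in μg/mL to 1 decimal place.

0.5 μg/mL

Over one 47-h interval, 47/36 ≈ 1.3056 half-lives elapse, leaving f ≈ 0.4046 of each dose.
Each bolus raises the concentration by D/Vd = 175/242 ≈ 0.723 μg/mL.
Steady-state trough Cmin,ss = C₀·f/(1−f) ≈ 0.723 × 0.4046/0.5954 ≈ 0.491 μg/mL.
Trough 0.5 μg/mL vs MEC 1 μg/mL: subtherapeutic.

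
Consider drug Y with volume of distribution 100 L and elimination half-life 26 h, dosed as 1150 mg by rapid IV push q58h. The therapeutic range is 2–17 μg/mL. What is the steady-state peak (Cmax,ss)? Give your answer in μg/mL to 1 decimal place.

Over one 58-h interval, 58/26 ≈ 2.2308 half-lives elapse, leaving f ≈ 0.2130 of each dose.
At steady state, accumulation factor R = 1/(1 − e^(−kτ)) ≈ 1.2706.
Single-dose peak C₀ = D/Vd = 1150/100 ≈ 11.500 μg/mL.
Steady-state peak Cmax,ss = C₀·R ≈ 11.500 × 1.2706 ≈ 14.612 μg/mL.
Peak 14.6 μg/mL vs MTC 17 μg/mL: below toxic threshold.

14.6 μg/mL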